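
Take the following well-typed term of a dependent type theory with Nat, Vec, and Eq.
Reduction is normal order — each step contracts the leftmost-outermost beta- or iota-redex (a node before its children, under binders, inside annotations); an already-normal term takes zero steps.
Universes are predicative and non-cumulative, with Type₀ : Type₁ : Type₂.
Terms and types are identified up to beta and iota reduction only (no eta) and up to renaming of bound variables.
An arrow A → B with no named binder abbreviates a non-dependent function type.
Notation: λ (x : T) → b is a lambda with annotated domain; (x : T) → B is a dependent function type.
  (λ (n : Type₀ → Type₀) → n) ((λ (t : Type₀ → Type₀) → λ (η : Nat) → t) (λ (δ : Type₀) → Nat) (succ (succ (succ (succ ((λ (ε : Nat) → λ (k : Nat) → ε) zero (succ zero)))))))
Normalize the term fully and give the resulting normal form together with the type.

normal form:
  λ (n : Type₀) → Nat
type:
  Type₀ → Type₀
observation: 3 normal-order steps separate the term from its normal form.


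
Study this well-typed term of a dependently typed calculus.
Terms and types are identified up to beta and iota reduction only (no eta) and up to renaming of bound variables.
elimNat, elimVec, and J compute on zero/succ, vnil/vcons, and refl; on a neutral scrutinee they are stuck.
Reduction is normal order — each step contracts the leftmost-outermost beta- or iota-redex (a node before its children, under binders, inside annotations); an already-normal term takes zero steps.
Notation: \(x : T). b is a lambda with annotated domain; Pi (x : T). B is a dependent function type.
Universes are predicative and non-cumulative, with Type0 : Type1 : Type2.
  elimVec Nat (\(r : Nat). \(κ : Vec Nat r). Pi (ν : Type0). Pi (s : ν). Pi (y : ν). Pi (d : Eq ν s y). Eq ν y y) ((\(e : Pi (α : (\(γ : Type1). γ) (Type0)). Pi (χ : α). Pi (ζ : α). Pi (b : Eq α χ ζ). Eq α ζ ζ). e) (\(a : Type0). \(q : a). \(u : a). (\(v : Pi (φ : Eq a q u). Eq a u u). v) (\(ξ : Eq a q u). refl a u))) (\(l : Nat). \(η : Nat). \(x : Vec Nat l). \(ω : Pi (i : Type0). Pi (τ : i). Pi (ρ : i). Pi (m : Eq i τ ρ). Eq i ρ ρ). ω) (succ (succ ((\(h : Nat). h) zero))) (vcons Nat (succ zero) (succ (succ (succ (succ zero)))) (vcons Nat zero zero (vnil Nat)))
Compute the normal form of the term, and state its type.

reduced normal form:
  \(r : Type0). \(κ : r). \(ν : r). \(s : Eq r κ ν). refl r ν
type:
  Pi (r : Type0). Pi (κ : r). Pi (ν : r). Pi (s : Eq r κ ν). Eq r ν ν


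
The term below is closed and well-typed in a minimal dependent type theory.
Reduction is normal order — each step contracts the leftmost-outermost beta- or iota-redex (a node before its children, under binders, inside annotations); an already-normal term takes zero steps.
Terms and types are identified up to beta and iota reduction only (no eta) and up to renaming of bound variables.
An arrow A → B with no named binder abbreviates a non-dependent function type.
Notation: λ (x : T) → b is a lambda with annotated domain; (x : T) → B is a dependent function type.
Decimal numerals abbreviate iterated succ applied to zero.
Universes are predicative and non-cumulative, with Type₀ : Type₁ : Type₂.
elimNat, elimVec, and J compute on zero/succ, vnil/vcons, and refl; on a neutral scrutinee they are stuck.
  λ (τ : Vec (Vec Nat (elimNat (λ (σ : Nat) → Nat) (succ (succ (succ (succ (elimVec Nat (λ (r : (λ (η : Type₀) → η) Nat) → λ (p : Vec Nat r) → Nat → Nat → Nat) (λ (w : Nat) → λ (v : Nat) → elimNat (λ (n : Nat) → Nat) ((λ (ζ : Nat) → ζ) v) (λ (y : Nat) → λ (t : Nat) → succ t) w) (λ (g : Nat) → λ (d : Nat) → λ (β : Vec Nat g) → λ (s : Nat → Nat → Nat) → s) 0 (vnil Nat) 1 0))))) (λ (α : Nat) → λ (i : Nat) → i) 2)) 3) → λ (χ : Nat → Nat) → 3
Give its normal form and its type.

normal form:
  λ (τ : Vec (Vec Nat 5) 3) → λ (σ : Nat → Nat) → 3
the term's type:
  Vec (Vec Nat 5) 3 → (Nat → Nat) → Nat
observation: the term reaches its normal form after 15 normal-order steps.


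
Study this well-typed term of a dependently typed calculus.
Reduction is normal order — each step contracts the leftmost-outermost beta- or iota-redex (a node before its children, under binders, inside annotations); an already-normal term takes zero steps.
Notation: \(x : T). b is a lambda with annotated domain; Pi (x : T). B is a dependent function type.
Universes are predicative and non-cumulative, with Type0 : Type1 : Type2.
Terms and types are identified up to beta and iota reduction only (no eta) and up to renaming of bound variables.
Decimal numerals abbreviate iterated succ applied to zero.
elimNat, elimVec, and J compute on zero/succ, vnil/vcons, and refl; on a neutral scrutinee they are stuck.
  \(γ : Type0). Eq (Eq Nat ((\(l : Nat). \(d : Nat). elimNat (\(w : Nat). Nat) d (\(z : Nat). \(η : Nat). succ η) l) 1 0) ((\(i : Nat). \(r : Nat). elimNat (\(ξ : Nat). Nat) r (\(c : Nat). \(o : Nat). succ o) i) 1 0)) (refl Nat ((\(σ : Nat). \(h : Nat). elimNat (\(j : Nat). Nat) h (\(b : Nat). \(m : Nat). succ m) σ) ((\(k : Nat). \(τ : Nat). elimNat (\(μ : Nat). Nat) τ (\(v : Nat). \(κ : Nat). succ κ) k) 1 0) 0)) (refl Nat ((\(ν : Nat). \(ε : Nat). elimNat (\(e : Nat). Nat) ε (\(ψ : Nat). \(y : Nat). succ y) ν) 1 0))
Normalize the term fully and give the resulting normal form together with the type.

reduced normal form:
  \(γ : Type0). Eq (Eq Nat 1 1) (refl Nat 1) (refl Nat 1)
type:
  Pi (γ : Type0). Type0
observation: the term reaches its normal form after 30 normal-order steps.


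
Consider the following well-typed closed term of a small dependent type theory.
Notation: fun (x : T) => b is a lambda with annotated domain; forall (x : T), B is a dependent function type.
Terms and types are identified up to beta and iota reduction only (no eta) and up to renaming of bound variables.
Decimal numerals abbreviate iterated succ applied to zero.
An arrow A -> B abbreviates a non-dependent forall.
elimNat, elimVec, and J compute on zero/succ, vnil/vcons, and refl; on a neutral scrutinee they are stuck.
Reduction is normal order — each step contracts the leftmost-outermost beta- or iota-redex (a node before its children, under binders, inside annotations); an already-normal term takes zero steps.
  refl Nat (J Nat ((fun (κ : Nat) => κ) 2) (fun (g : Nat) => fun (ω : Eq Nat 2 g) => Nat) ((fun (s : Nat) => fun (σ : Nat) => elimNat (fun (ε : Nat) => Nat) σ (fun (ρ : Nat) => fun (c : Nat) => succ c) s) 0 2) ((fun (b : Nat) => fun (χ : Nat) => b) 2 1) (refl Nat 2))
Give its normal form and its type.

resulting normal form:
  refl Nat 2
the term's type:
  Eq Nat 2 2


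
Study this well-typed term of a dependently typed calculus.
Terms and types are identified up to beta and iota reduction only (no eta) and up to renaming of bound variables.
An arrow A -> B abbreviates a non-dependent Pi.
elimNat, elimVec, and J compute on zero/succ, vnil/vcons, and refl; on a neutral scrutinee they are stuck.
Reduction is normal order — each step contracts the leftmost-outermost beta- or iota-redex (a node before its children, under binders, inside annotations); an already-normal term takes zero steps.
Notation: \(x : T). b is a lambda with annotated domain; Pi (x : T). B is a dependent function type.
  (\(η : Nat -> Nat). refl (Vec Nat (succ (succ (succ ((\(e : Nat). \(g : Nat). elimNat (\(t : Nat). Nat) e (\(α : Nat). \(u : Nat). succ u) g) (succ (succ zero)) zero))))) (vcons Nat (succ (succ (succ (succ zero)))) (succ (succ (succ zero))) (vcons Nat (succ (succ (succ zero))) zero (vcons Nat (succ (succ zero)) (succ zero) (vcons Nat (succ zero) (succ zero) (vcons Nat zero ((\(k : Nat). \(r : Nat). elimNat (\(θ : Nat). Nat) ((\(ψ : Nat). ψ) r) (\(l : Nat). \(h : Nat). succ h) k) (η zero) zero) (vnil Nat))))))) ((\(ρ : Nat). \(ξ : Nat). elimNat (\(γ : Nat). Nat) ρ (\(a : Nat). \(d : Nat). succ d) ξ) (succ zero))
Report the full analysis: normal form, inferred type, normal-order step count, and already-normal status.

normal form:
  refl (Vec Nat (succ (succ (succ (succ (succ zero)))))) (vcons Nat (succ (succ (succ (succ zero)))) (succ (succ (succ zero))) (vcons Nat (succ (succ (succ zero))) zero (vcons Nat (succ (succ zero)) (succ zero) (vcons Nat (succ zero) (succ zero) (vcons Nat zero (succ zero) (vnil Nat))))))
inferred type:
  Eq (Vec Nat (succ (succ (succ (succ (succ zero)))))) (vcons Nat (succ (succ (succ (succ zero)))) (succ (succ (succ zero))) (vcons Nat (succ (succ (succ zero))) zero (vcons Nat (succ (succ zero)) (succ zero) (vcons Nat (succ zero) (succ zero) (vcons Nat zero (succ zero) (vnil Nat)))))) (vcons Nat (succ (succ (succ (succ zero)))) (succ (succ (succ zero))) (vcons Nat (succ (succ (succ zero))) zero (vcons Nat (succ (succ zero)) (succ zero) (vcons Nat (succ zero) (succ zero) (vcons Nat zero (succ zero) (vnil Nat))))))
reduction steps (normal order): 14
already normal: no
first redex: a beta-redex


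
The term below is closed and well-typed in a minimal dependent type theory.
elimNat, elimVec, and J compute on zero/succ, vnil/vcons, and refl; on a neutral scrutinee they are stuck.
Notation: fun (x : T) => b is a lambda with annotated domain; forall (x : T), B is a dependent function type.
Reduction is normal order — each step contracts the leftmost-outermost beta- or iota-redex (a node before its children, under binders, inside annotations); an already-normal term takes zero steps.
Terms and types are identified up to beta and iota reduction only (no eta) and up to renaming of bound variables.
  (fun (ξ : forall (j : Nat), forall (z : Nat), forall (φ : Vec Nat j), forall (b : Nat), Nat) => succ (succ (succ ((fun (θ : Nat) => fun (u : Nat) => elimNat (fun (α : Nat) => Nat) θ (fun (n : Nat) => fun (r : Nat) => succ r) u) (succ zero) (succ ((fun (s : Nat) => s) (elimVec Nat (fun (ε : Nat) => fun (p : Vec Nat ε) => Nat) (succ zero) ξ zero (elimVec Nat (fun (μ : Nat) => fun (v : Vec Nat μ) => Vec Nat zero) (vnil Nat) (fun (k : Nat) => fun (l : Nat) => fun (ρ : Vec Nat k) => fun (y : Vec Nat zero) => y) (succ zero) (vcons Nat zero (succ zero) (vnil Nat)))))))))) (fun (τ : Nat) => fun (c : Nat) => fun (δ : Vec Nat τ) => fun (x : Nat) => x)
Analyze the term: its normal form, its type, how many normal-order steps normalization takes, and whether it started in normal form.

resulting normal form:
  succ (succ (succ (succ (succ (succ zero)))))
the term's type:
  Nat
reduction steps (normal order): 18
started in normal form: no
first redex: a beta-redex


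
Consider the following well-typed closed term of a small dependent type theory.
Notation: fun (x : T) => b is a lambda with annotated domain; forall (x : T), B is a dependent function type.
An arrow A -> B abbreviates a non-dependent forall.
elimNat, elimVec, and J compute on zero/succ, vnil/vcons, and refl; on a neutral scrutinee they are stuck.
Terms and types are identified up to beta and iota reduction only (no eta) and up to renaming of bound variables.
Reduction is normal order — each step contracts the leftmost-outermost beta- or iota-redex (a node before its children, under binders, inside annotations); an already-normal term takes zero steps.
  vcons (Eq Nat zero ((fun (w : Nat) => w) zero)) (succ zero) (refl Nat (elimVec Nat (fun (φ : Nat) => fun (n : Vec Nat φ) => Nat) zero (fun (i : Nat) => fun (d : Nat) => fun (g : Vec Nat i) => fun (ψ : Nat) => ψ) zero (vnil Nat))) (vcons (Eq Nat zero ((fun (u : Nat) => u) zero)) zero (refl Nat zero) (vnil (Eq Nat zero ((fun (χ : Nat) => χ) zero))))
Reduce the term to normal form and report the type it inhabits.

reduced normal form:
  vcons (Eq Nat zero zero) (succ zero) (refl Nat zero) (vcons (Eq Nat zero zero) zero (refl Nat zero) (vnil (Eq Nat zero zero)))
inferred type:
  Vec (Eq Nat zero zero) (succ (succ zero))


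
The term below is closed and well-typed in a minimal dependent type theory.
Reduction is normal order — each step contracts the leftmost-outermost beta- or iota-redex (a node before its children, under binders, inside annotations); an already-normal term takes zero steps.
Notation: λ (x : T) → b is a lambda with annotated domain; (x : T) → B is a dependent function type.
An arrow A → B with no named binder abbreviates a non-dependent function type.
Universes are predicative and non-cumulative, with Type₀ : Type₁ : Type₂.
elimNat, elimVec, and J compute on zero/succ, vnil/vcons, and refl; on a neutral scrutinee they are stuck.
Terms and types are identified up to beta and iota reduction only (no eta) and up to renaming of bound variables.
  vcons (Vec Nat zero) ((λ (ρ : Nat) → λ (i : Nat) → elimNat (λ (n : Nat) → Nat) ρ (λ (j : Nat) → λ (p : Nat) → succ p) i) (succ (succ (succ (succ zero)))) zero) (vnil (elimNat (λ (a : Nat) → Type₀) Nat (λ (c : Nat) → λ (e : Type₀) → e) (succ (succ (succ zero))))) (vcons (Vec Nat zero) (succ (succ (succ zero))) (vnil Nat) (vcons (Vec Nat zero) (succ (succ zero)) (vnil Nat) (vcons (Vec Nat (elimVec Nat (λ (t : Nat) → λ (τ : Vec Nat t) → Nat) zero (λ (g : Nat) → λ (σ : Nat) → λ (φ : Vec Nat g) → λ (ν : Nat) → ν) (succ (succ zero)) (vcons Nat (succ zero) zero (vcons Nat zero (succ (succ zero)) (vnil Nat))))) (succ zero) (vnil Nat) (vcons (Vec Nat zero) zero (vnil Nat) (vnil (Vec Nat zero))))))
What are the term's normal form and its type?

reduced normal form:
  vcons (Vec Nat zero) (succ (succ (succ (succ zero)))) (vnil Nat) (vcons (Vec Nat zero) (succ (succ (succ zero))) (vnil Nat) (vcons (Vec Nat zero) (succ (succ zero)) (vnil Nat) (vcons (Vec Nat zero) (succ zero) (vnil Nat) (vcons (Vec Nat zero) zero (vnil Nat) (vnil (Vec Nat zero))))))
inferred type:
  Vec (Vec Nat zero) (succ (succ (succ (succ (succ zero)))))
observation: 24 normal-order steps normalize the term, beginning with a beta-redex.


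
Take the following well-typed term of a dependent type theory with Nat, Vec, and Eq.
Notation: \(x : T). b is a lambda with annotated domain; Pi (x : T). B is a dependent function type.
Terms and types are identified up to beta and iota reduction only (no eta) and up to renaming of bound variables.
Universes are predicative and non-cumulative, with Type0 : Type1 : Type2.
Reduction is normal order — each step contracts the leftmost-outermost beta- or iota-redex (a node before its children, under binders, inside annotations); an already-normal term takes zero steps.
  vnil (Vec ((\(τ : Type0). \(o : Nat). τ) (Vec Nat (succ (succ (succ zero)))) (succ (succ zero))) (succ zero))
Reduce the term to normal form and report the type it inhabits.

normal form:
  vnil (Vec (Vec Nat (succ (succ (succ zero)))) (succ zero))
inferred type:
  Vec (Vec (Vec Nat (succ (succ (succ zero)))) (succ zero)) zero
observation: the first redex contracted is a beta-redex; the normal form is reached in 2 normal-order steps.


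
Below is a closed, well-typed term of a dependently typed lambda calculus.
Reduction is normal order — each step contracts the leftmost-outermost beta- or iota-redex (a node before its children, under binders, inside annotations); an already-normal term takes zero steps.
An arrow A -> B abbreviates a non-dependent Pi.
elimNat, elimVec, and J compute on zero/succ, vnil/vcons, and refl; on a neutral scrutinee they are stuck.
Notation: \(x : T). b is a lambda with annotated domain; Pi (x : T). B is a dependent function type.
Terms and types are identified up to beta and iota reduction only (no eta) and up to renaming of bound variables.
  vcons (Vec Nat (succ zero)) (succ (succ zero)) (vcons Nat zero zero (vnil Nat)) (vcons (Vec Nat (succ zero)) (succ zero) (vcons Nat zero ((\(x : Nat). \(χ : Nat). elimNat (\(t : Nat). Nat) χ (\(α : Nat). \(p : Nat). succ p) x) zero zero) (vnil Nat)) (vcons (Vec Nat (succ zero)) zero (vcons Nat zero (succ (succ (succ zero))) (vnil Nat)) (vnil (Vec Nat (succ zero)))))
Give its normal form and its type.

resulting normal form:
  vcons (Vec Nat (succ zero)) (succ (succ zero)) (vcons Nat zero zero (vnil Nat)) (vcons (Vec Nat (succ zero)) (succ zero) (vcons Nat zero zero (vnil Nat)) (vcons (Vec Nat (succ zero)) zero (vcons Nat zero (succ (succ (succ zero))) (vnil Nat)) (vnil (Vec Nat (succ zero)))))
the term's type:
  Vec (Vec Nat (succ zero)) (succ (succ (succ zero)))
observation: reduction starts at a beta-redex, and 3 normal-order steps reach the normal form.


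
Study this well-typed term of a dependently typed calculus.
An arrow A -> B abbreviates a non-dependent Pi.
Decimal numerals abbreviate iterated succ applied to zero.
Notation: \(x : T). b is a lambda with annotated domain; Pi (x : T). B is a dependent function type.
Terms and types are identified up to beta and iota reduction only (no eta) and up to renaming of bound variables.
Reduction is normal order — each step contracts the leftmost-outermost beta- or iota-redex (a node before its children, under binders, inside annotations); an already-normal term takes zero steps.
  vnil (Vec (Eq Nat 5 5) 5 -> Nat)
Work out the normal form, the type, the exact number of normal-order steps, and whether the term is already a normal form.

normal form:
  vnil (Vec (Eq Nat 5 5) 5 -> Nat)
the term's type:
  Vec (Vec (Eq Nat 5 5) 5 -> Nat) 0
reduction steps (normal order): 0
term was already normal: yes


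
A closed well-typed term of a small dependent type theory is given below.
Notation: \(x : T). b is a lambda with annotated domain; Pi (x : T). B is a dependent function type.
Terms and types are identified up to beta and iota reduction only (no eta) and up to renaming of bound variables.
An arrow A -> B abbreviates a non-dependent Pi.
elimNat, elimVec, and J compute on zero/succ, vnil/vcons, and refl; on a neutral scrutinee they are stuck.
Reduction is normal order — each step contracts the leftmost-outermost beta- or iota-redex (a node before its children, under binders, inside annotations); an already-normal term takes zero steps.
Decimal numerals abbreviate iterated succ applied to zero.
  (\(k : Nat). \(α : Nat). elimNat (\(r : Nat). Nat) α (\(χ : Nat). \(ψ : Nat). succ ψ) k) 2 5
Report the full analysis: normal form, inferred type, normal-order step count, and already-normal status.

normal form:
  7
type:
  Nat
reduction steps (normal order): 9
term was already normal: no
first redex: a beta-redex


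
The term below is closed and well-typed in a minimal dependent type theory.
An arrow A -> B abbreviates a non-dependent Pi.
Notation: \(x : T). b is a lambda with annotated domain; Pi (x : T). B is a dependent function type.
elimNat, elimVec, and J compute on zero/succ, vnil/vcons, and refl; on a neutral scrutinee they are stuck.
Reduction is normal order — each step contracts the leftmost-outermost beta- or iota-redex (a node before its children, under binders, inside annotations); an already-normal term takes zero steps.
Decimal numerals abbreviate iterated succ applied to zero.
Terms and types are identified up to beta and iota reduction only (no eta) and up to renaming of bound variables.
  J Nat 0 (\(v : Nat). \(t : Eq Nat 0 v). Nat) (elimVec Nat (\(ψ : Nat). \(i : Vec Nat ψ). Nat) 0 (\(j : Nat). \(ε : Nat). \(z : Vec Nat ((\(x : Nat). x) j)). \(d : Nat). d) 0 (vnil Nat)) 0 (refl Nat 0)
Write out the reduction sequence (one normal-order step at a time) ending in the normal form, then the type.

normal-order reduction sequence:
  J Nat 0 (\(v : Nat). \(t : Eq Nat 0 v). Nat) (elimVec Nat (\(ψ : Nat). \(i : Vec Nat ψ). Nat) 0 (\(j : Nat). \(ε : Nat). \(z : Vec Nat ((\(x : Nat). x) j)). \(d : Nat). d) 0 (vnil Nat)) 0 (refl Nat 0)
  ~> elimVec Nat (\(v : Nat). \(t : Vec Nat v). Nat) 0 (\(ψ : Nat). \(i : Nat). \(j : Vec Nat ((\(ε : Nat). ε) ψ)). \(z : Nat). z) 0 (vnil Nat)
  ~> 0
inferred type:
  Nat


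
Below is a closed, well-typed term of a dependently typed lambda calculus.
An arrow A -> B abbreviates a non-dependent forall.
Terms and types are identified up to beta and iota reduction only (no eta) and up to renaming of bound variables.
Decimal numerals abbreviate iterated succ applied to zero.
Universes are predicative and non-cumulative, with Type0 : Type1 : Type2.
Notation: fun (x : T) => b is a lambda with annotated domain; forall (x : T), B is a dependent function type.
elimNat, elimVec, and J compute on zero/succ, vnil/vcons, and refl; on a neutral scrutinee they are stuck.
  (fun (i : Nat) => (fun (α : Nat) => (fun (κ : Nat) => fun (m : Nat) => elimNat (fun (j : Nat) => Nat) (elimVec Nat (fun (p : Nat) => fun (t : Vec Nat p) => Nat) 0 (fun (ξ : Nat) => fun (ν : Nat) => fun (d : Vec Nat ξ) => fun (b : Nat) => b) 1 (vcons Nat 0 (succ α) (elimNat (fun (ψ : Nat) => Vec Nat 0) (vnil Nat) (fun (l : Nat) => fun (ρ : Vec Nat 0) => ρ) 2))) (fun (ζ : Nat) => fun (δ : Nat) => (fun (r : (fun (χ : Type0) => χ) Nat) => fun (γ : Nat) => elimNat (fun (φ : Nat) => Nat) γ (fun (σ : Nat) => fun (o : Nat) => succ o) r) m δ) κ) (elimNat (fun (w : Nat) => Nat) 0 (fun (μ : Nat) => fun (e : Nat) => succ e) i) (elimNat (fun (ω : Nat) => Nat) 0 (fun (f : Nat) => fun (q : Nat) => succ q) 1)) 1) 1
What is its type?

inferred type:
  Nat


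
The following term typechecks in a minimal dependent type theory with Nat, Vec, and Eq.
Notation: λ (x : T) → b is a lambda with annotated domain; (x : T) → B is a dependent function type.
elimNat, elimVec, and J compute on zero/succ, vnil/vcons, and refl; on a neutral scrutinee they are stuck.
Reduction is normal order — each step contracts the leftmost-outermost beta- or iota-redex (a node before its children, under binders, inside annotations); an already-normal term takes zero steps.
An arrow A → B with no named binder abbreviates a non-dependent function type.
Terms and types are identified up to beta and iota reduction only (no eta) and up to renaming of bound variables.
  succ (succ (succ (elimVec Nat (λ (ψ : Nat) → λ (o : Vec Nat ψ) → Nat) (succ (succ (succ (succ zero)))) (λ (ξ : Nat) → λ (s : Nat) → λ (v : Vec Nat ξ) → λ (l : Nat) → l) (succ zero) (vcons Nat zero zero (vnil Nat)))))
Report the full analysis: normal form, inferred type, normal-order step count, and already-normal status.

normal form:
  succ (succ (succ (succ (succ (succ (succ zero))))))
the term's type:
  Nat
steps to reach normal form (normal order): 6
term was already normal: no
first contracted redex: an elimVec iota-redex


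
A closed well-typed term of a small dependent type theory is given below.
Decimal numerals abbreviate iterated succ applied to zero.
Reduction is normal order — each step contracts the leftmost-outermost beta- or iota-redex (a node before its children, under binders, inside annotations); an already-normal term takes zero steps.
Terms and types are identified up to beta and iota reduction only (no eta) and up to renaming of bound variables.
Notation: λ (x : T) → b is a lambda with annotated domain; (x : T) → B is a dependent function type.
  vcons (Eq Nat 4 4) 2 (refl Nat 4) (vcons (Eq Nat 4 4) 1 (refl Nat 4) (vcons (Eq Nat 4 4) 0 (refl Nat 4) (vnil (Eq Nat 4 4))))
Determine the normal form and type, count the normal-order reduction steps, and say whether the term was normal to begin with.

reduced normal form:
  vcons (Eq Nat 4 4) 2 (refl Nat 4) (vcons (Eq Nat 4 4) 1 (refl Nat 4) (vcons (Eq Nat 4 4) 0 (refl Nat 4) (vnil (Eq Nat 4 4))))
inferred type:
  Vec (Eq Nat 4 4) 3
reduction steps (normal order): 0
term was already normal: yes


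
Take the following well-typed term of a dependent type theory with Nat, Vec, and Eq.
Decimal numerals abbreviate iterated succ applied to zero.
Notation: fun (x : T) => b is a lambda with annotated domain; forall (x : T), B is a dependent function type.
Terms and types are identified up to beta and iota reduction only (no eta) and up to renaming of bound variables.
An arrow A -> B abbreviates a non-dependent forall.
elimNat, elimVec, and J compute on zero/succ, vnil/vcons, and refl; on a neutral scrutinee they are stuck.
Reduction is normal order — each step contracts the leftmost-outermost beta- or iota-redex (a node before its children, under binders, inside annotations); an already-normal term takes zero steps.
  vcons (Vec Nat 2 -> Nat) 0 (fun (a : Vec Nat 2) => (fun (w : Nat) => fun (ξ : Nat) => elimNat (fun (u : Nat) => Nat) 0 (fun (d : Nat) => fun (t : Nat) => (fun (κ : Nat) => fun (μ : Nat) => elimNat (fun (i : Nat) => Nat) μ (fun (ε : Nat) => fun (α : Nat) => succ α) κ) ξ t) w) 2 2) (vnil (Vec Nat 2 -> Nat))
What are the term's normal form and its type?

normal form:
  vcons (Vec Nat 2 -> Nat) 0 (fun (a : Vec Nat 2) => 4) (vnil (Vec Nat 2 -> Nat))
the term's type:
  Vec (Vec Nat 2 -> Nat) 1
observation: 27 normal-order steps normalize the term, beginning with a beta-redex.


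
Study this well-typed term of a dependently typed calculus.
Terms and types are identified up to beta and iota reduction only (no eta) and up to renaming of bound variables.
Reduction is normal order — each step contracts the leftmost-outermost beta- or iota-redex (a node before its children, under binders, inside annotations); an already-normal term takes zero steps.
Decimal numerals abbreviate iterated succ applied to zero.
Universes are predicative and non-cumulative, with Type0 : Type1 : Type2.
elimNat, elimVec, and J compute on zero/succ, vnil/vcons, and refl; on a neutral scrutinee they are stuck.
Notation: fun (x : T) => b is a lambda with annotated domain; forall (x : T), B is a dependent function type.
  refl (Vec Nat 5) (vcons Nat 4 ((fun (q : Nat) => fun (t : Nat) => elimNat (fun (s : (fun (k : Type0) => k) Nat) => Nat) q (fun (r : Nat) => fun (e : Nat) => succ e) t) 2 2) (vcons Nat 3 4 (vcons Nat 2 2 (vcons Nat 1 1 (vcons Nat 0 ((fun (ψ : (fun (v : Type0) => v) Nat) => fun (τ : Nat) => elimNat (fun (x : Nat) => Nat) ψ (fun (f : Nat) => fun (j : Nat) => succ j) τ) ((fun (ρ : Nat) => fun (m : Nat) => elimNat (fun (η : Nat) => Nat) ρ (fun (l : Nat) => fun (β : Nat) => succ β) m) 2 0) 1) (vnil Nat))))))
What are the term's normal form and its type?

resulting normal form:
  refl (Vec Nat 5) (vcons Nat 4 4 (vcons Nat 3 4 (vcons Nat 2 2 (vcons Nat 1 1 (vcons Nat 0 3 (vnil Nat))))))
the term's type:
  Eq (Vec Nat 5) (vcons Nat 4 4 (vcons Nat 3 4 (vcons Nat 2 2 (vcons Nat 1 1 (vcons Nat 0 3 (vnil Nat)))))) (vcons Nat 4 4 (vcons Nat 3 4 (vcons Nat 2 2 (vcons Nat 1 1 (vcons Nat 0 3 (vnil Nat))))))
observation: the leftmost-outermost redex is a beta-redex, and normalization takes 18 steps.


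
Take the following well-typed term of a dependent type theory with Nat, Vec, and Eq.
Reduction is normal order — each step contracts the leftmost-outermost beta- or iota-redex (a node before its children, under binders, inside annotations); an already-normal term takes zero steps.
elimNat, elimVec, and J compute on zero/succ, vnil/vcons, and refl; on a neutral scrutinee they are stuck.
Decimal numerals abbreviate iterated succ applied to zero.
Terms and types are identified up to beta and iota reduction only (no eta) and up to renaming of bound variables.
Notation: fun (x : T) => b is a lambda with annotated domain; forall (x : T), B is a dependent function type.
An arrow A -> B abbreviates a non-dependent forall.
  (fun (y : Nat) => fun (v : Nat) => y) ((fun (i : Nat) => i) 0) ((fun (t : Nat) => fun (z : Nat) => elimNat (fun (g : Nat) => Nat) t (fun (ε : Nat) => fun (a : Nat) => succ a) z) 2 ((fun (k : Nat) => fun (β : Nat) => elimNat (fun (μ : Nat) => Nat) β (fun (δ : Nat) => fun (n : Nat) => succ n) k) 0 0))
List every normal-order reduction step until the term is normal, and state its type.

normal-order reduction sequence:
  (fun (y : Nat) => fun (v : Nat) => y) ((fun (i : Nat) => i) 0) ((fun (t : Nat) => fun (z : Nat) => elimNat (fun (g : Nat) => Nat) t (fun (ε : Nat) => fun (a : Nat) => succ a) z) 2 ((fun (k : Nat) => fun (β : Nat) => elimNat (fun (μ : Nat) => Nat) β (fun (δ : Nat) => fun (n : Nat) => succ n) k) 0 0))
  ~> (fun (y : Nat) => (fun (v : Nat) => v) 0) ((fun (i : Nat) => fun (t : Nat) => elimNat (fun (z : Nat) => Nat) i (fun (g : Nat) => fun (ε : Nat) => succ ε) t) 2 ((fun (a : Nat) => fun (k : Nat) => elimNat (fun (β : Nat) => Nat) k (fun (μ : Nat) => fun (δ : Nat) => succ δ) a) 0 0))
  ~> (fun (y : Nat) => y) 0
  ~> 0
type:
  Nat


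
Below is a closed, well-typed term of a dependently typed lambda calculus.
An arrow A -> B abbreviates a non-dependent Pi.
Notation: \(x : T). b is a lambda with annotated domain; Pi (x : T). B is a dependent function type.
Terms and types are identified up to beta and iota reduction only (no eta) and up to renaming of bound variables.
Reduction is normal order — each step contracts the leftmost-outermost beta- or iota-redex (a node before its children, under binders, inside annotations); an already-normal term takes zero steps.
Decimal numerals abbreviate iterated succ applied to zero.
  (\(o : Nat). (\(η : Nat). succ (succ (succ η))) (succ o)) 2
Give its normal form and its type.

normal form:
  6
type:
  Nat


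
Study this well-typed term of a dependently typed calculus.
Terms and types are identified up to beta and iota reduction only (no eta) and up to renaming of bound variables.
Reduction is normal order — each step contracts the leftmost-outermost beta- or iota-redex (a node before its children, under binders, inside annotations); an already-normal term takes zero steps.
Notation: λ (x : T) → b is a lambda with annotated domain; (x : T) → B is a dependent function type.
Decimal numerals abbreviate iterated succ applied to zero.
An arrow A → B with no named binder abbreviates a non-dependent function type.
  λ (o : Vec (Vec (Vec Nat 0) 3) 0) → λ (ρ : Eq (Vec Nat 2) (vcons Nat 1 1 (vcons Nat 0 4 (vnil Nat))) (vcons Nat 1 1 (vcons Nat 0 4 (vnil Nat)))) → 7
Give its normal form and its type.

reduced normal form:
  λ (o : Vec (Vec (Vec Nat 0) 3) 0) → λ (ρ : Eq (Vec Nat 2) (vcons Nat 1 1 (vcons Nat 0 4 (vnil Nat))) (vcons Nat 1 1 (vcons Nat 0 4 (vnil Nat)))) → 7
inferred type:
  Vec (Vec (Vec Nat 0) 3) 0 → Eq (Vec Nat 2) (vcons Nat 1 1 (vcons Nat 0 4 (vnil Nat))) (vcons Nat 1 1 (vcons Nat 0 4 (vnil Nat))) → Nat
observation: no redex remains anywhere in the term; it is its own normal form.


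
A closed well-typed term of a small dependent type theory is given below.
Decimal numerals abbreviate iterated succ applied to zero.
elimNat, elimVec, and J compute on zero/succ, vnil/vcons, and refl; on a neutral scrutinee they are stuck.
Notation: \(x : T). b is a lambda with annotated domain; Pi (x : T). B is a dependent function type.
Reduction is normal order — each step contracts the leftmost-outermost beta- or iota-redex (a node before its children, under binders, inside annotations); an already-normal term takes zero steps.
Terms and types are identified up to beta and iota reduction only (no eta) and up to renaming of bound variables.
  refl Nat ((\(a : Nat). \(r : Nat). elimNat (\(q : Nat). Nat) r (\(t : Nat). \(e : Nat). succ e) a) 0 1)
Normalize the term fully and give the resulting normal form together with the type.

normal form:
  refl Nat 1
inferred type:
  Eq Nat 1 1


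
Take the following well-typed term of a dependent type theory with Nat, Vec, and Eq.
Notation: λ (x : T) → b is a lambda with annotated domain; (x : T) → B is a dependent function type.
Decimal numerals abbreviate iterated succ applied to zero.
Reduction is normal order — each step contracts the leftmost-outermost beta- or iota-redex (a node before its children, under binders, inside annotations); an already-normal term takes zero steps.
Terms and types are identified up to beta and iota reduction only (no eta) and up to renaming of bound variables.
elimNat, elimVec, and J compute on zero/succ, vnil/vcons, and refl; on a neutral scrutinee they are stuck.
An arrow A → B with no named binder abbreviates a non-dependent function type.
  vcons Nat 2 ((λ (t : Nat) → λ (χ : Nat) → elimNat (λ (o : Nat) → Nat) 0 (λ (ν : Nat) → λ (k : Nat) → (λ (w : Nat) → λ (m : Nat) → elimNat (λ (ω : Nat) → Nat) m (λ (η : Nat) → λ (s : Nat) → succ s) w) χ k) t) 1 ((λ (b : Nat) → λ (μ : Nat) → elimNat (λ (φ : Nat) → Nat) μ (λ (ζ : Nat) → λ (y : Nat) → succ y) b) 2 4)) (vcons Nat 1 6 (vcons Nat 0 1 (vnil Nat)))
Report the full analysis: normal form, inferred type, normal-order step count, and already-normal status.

normal form:
  vcons Nat 2 6 (vcons Nat 1 6 (vcons Nat 0 1 (vnil Nat)))
the term's type:
  Vec Nat 3
reduction steps (normal order): 36
started in normal form: no
first redex: a beta-redex


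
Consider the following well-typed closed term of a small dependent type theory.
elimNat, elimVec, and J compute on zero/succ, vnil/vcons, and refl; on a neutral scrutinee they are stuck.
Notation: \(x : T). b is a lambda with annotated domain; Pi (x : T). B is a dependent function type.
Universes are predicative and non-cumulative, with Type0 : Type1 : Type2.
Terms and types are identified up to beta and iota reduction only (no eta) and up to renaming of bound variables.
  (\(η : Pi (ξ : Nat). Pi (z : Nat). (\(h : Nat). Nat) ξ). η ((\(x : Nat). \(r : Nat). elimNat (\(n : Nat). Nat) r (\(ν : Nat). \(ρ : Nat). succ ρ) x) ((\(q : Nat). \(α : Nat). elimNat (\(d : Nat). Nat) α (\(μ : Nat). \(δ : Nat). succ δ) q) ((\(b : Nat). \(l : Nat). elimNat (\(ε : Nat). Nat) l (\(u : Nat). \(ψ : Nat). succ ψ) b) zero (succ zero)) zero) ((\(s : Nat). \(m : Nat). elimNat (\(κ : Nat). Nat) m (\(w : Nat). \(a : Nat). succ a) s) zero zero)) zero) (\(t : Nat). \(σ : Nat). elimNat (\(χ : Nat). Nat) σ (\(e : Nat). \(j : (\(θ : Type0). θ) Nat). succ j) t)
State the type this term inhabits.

type:
  Nat


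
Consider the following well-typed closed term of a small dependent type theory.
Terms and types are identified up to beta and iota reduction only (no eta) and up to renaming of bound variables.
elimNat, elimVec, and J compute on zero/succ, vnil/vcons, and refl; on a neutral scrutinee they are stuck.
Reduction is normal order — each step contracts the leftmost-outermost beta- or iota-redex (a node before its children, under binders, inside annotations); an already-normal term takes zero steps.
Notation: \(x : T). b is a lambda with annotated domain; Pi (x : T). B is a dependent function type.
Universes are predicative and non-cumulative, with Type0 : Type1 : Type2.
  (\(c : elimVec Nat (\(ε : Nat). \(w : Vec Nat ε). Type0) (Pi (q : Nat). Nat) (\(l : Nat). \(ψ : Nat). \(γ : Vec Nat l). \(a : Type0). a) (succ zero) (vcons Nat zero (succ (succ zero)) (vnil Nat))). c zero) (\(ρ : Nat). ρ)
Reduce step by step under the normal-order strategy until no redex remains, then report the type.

normal-order reduction:
  (\(c : elimVec Nat (\(ε : Nat). \(w : Vec Nat ε). Type0) (Pi (q : Nat). Nat) (\(l : Nat). \(ψ : Nat). \(γ : Vec Nat l). \(a : Type0). a) (succ zero) (vcons Nat zero (succ (succ zero)) (vnil Nat))). c zero) (\(ρ : Nat). ρ)
  ~> (\(c : Nat). c) zero
  ~> zero
inferred type:
  Nat


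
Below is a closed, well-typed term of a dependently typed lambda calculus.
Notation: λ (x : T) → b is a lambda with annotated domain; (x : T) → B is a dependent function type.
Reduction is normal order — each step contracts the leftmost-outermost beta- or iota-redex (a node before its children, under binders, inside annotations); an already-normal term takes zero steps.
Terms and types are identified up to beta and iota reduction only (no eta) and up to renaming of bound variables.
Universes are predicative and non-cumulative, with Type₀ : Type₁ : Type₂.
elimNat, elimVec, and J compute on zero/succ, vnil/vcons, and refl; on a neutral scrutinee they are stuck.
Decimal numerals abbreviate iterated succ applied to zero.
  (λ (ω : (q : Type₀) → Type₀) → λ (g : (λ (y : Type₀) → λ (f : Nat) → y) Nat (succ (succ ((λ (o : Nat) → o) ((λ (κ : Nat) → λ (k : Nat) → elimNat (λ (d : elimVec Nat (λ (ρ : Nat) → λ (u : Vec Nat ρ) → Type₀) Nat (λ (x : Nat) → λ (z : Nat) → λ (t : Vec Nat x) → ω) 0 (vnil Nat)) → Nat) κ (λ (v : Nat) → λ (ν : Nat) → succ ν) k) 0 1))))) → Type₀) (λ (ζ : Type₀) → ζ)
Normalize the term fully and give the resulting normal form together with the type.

reduced normal form:
  λ (ω : Nat) → Type₀
type:
  (ω : Nat) → Type₁
observation: normalization takes exactly 3 steps under the normal-order strategy.


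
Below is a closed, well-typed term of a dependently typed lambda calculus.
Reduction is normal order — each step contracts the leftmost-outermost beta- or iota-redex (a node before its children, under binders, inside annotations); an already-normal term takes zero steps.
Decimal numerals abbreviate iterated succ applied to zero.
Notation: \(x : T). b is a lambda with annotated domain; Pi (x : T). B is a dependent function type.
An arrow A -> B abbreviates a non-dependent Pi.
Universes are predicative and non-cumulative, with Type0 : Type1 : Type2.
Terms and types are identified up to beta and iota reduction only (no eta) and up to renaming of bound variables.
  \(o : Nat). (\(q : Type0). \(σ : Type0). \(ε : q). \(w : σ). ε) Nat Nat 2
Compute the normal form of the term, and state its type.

normal form:
  \(o : Nat). \(q : Nat). 2
the term's type:
  Nat -> Nat -> Nat


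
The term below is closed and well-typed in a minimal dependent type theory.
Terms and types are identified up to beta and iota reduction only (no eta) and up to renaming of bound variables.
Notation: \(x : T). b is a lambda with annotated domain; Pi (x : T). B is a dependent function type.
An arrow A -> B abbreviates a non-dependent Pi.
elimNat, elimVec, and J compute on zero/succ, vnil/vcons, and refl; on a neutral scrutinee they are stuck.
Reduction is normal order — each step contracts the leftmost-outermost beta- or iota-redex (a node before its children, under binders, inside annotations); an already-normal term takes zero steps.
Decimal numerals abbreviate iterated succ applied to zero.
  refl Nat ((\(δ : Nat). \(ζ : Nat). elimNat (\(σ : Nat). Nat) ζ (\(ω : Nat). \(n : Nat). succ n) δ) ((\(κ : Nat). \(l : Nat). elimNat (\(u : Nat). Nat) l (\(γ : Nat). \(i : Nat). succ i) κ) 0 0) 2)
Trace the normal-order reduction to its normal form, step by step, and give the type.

normal-order reduction sequence:
  refl Nat ((\(δ : Nat). \(ζ : Nat). elimNat (\(σ : Nat). Nat) ζ (\(ω : Nat). \(n : Nat). succ n) δ) ((\(κ : Nat). \(l : Nat). elimNat (\(u : Nat). Nat) l (\(γ : Nat). \(i : Nat). succ i) κ) 0 0) 2)
  ~> refl Nat ((\(δ : Nat). elimNat (\(ζ : Nat). Nat) δ (\(σ : Nat). \(ω : Nat). succ ω) ((\(n : Nat). \(κ : Nat). elimNat (\(l : Nat). Nat) κ (\(u : Nat). \(γ : Nat). succ γ) n) 0 0)) 2)
  ~> refl Nat (elimNat (\(δ : Nat). Nat) 2 (\(ζ : Nat). \(σ : Nat). succ σ) ((\(ω : Nat). \(n : Nat). elimNat (\(κ : Nat). Nat) n (\(l : Nat). \(u : Nat). succ u) ω) 0 0))
  ~> refl Nat (elimNat (\(δ : Nat). Nat) 2 (\(ζ : Nat). \(σ : Nat). succ σ) ((\(ω : Nat). elimNat (\(n : Nat). Nat) ω (\(κ : Nat). \(l : Nat). succ l) 0) 0))
  ~> refl Nat (elimNat (\(δ : Nat). Nat) 2 (\(ζ : Nat). \(σ : Nat). succ σ) (elimNat (\(ω : Nat). Nat) 0 (\(n : Nat). \(κ : Nat). succ κ) 0))
  ~> refl Nat (elimNat (\(δ : Nat). Nat) 2 (\(ζ : Nat). \(σ : Nat). succ σ) 0)
  ~> refl Nat 2
inferred type:
  Eq Nat 2 2


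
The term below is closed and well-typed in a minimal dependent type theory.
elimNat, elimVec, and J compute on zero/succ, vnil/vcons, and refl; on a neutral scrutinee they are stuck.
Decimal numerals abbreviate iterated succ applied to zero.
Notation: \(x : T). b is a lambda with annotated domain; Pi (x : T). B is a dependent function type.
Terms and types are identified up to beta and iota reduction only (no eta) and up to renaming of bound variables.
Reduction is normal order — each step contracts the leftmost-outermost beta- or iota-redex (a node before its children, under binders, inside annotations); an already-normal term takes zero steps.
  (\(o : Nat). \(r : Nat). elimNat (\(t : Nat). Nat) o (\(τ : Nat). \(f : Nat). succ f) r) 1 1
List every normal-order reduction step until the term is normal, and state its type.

reduction (normal order):
  (\(o : Nat). \(r : Nat). elimNat (\(t : Nat). Nat) o (\(τ : Nat). \(f : Nat). succ f) r) 1 1
  ~> (\(o : Nat). elimNat (\(r : Nat). Nat) 1 (\(t : Nat). \(τ : Nat). succ τ) o) 1
  ~> elimNat (\(o : Nat). Nat) 1 (\(r : Nat). \(t : Nat). succ t) 1
  ~> (\(o : Nat). \(r : Nat). succ r) 0 (elimNat (\(t : Nat). Nat) 1 (\(τ : Nat). \(f : Nat). succ f) 0)
  ~> (\(o : Nat). succ o) (elimNat (\(r : Nat). Nat) 1 (\(t : Nat). \(τ : Nat). succ τ) 0)
  ~> succ (elimNat (\(o : Nat). Nat) 1 (\(r : Nat). \(t : Nat). succ t) 0)
  ~> 2
the term's type:
  Nat
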